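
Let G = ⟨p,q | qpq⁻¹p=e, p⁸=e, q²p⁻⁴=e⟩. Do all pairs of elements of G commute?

p·q = pq but q·p = p³q⁻¹, so p·q ≠ q·p and G is not abelian.

Answer: No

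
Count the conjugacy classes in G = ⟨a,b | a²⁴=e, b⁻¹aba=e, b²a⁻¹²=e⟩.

The conjugacy classes (representative and size) are:
  [e] (size 1), [a] (size 2), [a²] (size 2), [a³] (size 2), [a⁴] (size 2), [a⁵] (size 2), [a¹⁸] (size 2), [a⁷] (size 2), [a¹⁶] (size 2), [a¹⁵] (size 2), [a¹⁴] (size 2), [a¹³] (size 2), [a¹²] (size 1), [a⁶b] (size 12), [a⁵b⁻¹] (size 12).
Class equation: 1 + 2 + 2 + 2 + 2 + 2 + 2 + 2 + 2 + 2 + 2 + 2 + 1 + 12 + 12 = 48 = |G|. So G has 15 conjugacy classes.

Answer: 15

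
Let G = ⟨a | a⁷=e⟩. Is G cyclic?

|G| = 7. The element a has order 7 (its powers give 7 distinct elements), so ⟨a⟩ = G and G is cyclic.

Answer: Yes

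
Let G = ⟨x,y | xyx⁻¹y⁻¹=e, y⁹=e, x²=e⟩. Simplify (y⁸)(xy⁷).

Compute (y⁸) · (xy⁷) by multiplying left to right and reducing via the relations at each step:
  (y⁸) · x = xy⁸
  (xy⁸) · y⁷ = xy⁶

Answer: xy⁶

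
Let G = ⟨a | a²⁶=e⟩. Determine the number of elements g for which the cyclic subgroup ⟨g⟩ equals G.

G is cyclic of order 26. An element generates G iff its order is 26, and a cyclic group of order 26 has exactly φ(26) = 12 such elements.

Answer: 12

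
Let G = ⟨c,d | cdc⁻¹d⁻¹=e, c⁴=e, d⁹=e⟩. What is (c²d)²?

Compute successive powers of (c²d), reducing at each step:
  (c²d)²: (c²d) · c² = d;   d · d = d²

Answer: d²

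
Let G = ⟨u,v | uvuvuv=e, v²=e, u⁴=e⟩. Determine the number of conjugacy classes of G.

The conjugacy classes (representative and size) are:
  [e] (size 1), [u³] (size 6), [u²vu²v] (size 3), [uvu³] (size 6), [vu³] (size 8).
Class equation: 1 + 6 + 3 + 6 + 8 = 24 = |G|. So G has 5 conjugacy classes.

Answer: 5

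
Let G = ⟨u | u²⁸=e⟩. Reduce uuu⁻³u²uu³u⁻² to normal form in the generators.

Multiply left to right, reducing at each step:
  u · u = u²
  (u²) · u⁻³ = u²⁷
  (u²⁷) · u² = u
  u · u = u²
  (u²) · u³ = u⁵
  (u⁵) · u⁻² = u³

Answer: u³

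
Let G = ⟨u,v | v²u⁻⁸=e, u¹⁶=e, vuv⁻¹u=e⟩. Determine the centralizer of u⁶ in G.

⟨u⁶⟩ ⊆ C_G(u⁶) since powers of u⁶ commute with u⁶; so |C_G(u⁶)| ≥ |⟨u⁶⟩| = 8.
By orbit–stabilizer, |C_G(u⁶)| = |G| / |conj. class of u⁶| = 32 / 2 = 16.
The 16 elements commuting with u⁶ are {e, u, u², u³, u⁴, u⁵, u⁶, u⁷, u⁸, u⁹, u¹⁰, u¹¹, u¹², u¹³, u¹⁴, u¹⁵}.

Answer: {e, u, u², u³, u⁴, u⁵, u⁶, u⁷, u⁸, u⁹, u¹⁰, u¹¹, u¹², u¹³, u¹⁴, u¹⁵}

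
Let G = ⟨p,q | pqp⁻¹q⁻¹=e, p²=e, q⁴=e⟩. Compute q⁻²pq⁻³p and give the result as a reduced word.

Multiply left to right, reducing at each step:
  (q²) · p = pq²
  (pq²) · q⁻³ = pq³
  (pq³) · p = q³

Answer: q³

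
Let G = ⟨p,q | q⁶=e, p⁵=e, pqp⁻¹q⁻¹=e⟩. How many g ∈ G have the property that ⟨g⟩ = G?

G is cyclic of order 30. An element generates G iff its order is 30, and a cyclic group of order 30 has exactly φ(30) = 8 such elements.

Answer: 8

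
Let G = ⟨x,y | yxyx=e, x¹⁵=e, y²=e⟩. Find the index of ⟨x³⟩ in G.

First find ord(x³) by computing successive powers:
  (x³)¹ = x³, (x³)² = x⁶, (x³)³ = x⁹, (x³)⁴ = x¹², (x³)⁵ = e.
So |⟨x³⟩| = ord(x³) = 5. With |G| = 30, by Lagrange [G : ⟨x³⟩] = 30/5 = 6.

Answer: 6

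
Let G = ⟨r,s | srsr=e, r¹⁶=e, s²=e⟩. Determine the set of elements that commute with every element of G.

An element z ∈ Z(G) iff z commutes with every generator.
For example r⁸ is central: (r⁸)·r = r⁹ = r·(r⁸); (r⁸)·s = r⁸s = s·(r⁸).
Whereas r ∉ Z(G) since r·s = rs ≠ r¹⁵s = s·r.
Checking each of the 32 elements this way gives Z(G) = {e, r⁸}, of order 2.

Answer: {e, r⁸}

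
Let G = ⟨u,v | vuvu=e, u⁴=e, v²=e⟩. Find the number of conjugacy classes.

The conjugacy classes (representative and size) are:
  [e] (size 1), [u] (size 2), [u²] (size 1), [u²v] (size 2), [u³v] (size 2).
Class equation: 1 + 2 + 1 + 2 + 2 = 8 = |G|. So G has 5 conjugacy classes.

Answer: 5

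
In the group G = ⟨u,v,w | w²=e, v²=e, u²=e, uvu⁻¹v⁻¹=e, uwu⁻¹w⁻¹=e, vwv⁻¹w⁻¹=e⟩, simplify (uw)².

Compute successive powers of (uw), reducing at each step:
  (uw)²: (uw) · u = w;   w · w = e

Answer: e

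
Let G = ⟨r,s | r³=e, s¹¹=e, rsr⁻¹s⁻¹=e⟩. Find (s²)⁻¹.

The order of (s²) is 11 (smallest k with (s²)ᵏ = e), so (s²)⁻¹ = (s²)¹⁰ = s⁹.
Check: (s²) · (s⁹) → (s²) · s⁹ = e, giving e as required.

Answer: s⁹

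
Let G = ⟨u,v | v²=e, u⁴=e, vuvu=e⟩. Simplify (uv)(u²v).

Compute (uv) · (u²v) by multiplying left to right and reducing via the relations at each step:
  (uv) · u² = u³v
  (u³v) · v = u³

Answer: u³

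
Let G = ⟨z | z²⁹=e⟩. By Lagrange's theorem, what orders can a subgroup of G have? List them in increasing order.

|G| = 29 = 29. By Lagrange's theorem the order of any subgroup divides 29; the divisors of 29 are 1, 29.

Answer: 1, 29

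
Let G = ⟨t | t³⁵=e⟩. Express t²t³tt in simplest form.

Multiply left to right, reducing at each step:
  (t²) · t³ = t⁵
  (t⁵) · t = t⁶
  (t⁶) · t = t⁷

Answer: t⁷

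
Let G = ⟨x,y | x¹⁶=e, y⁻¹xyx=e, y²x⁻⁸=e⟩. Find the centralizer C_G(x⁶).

⟨x⁶⟩ ⊆ C_G(x⁶) since powers of x⁶ commute with x⁶; so |C_G(x⁶)| ≥ |⟨x⁶⟩| = 8.
By orbit–stabilizer, |C_G(x⁶)| = |G| / |conj. class of x⁶| = 32 / 2 = 16.
The 16 elements commuting with x⁶ are {e, x, x², x³, x⁴, x⁵, x⁶, x⁷, x⁸, x⁹, x¹⁰, x¹¹, x¹², x¹³, x¹⁴, x¹⁵}.

Answer: {e, x, x², x³, x⁴, x⁵, x⁶, x⁷, x⁸, x⁹, x¹⁰, x¹¹, x¹², x¹³, x¹⁴, x¹⁵}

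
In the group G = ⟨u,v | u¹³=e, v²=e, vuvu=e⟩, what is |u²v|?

Compute successive powers until reaching e:
  (u²v)¹ = u²v, (u²v)² = e.
The smallest positive k with (u²v)ᵏ = e is 2.

Answer: 2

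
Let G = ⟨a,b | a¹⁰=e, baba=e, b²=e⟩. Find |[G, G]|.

G' = [G, G] is generated by all commutators. The generator-pair commutators are: [a, b] = a².
The subgroup they normally generate is {e, a², a⁴, a⁶, a⁸}, of order 5.
Check: |G/G'| = 20/5 = 4 is the order of the abelianisation.

Answer: 5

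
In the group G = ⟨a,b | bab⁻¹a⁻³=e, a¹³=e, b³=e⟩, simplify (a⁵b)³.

Compute successive powers of (a⁵b), reducing at each step:
  (a⁵b)²: (a⁵b) · a⁵ = a⁷b;   (a⁷b) · b = a⁷b²
  (a⁵b)³: (a⁷b²) · a⁵ = b²;   (b²) · b = e

Answer: e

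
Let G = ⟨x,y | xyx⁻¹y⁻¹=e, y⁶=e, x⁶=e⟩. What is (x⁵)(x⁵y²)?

Compute (x⁵) · (x⁵y²) by multiplying left to right and reducing via the relations at each step:
  (x⁵) · x⁵ = x⁴
  (x⁴) · y² = x⁴y²

Answer: x⁴y²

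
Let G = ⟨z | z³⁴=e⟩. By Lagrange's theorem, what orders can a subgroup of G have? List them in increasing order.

|G| = 34 = 2 · 17. By Lagrange's theorem the order of any subgroup divides 34; the divisors of 34 are 1, 2, 17, 34.

Answer: 1, 2, 17, 34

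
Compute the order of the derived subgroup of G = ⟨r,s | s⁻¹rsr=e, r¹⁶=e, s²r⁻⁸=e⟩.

G' = [G, G] is generated by all commutators. The generator-pair commutators are: [r, s] = r².
The subgroup they normally generate is {e, r², r⁴, r⁶, r⁸, r¹⁰, r¹², r¹⁴}, of order 8.
Check: |G/G'| = 32/8 = 4 is the order of the abelianisation.

Answer: 8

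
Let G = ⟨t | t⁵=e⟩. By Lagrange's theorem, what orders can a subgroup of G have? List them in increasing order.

|G| = 5 = 5. By Lagrange's theorem the order of any subgroup divides 5; the divisors of 5 are 1, 5.

Answer: 1, 5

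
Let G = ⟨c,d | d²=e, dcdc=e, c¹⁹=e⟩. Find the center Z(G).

An element z ∈ Z(G) iff z commutes with every generator.
For example e is central: e·c = c = c·e; e·d = d = d·e.
Whereas c ∉ Z(G) since c·d = cd ≠ c¹⁸d = d·c.
Checking each of the 38 elements this way gives Z(G) = {e}, of order 1.

Answer: {e}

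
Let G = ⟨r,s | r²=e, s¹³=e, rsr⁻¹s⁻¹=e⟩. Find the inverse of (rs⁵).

The order of (rs⁵) is 26 (smallest k with (rs⁵)ᵏ = e), so (rs⁵)⁻¹ = (rs⁵)²⁵ = rs⁸.
Check: (rs⁵) · (rs⁸) → (rs⁵) · r = s⁵;   (s⁵) · s⁸ = e, giving e as required.

Answer: rs⁸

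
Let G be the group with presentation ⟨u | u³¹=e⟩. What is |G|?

G is generated by a single element, so G is cyclic. The relator gives u³¹ = e and no smaller power is forced to be e, so the 31 powers {e, u, u², u³, u⁴, u⁵, u⁶, u⁷, u⁸, u⁹, u²², u²³, u²¹, u²⁰, u²⁴, u²⁵, u²⁶, u²⁷, u²⁸, u²⁹, u³⁰, u¹², u¹³, u¹¹, u¹⁰, u¹⁴, u¹⁵, u¹⁶, u¹⁷, u¹⁸, u¹⁹} are distinct. Hence |G| = 31.

Answer: 31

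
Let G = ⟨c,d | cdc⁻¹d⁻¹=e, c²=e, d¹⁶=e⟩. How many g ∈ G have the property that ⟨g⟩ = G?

⟨g⟩ = G would require ord(g) = |G| = 32, but the maximum element order in G is 16 < 32. So G is not cyclic and no single element generates it: the count is 0.

Answer: 0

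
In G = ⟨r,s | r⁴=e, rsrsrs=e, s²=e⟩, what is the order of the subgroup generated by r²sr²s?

|⟨r²sr²s⟩| equals the order of r²sr²s. Compute successive powers until reaching e:
  (r²sr²s)¹ = r²sr²s, (r²sr²s)² = e.
The smallest positive k with (r²sr²s)ᵏ = e is 2, so |⟨r²sr²s⟩| = 2.

Answer: 2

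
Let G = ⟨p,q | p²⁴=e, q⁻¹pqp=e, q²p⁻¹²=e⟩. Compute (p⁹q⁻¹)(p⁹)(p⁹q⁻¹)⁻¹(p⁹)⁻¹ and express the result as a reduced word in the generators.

[(p⁹q⁻¹), (p⁹)] = (p⁹q⁻¹)·(p⁹)·(p⁹q⁻¹)⁻¹·(p⁹)⁻¹.
  (p⁹q⁻¹) · (p⁹) = q⁻¹
  (q⁻¹) · (p⁹q) = p¹⁵
  (p¹⁵) · (p¹⁵) = p⁶

Answer: p⁶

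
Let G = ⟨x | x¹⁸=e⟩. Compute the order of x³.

Compute successive powers until reaching e:
  (x³)¹ = x³, (x³)² = x⁶, (x³)³ = x⁹, (x³)⁴ = x¹², (x³)⁵ = x¹⁵, (x³)⁶ = e.
The smallest positive k with (x³)ᵏ = e is 6.

Answer: 6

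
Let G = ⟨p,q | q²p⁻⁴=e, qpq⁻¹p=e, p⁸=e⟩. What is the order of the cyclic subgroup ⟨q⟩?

|⟨q⟩| equals the order of q. Compute successive powers until reaching e:
  q¹ = q, q² = p⁴, q³ = q⁻¹, q⁴ = e.
The smallest positive k with qᵏ = e is 4, so |⟨q⟩| = 4.

Answer: 4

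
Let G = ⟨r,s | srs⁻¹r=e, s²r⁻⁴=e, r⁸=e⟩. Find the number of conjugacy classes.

The conjugacy classes (representative and size) are:
  [e] (size 1), [r⁷] (size 2), [r²] (size 2), [r⁵] (size 2), [r⁴] (size 1), [r²s⁻¹] (size 4), [r³s] (size 4).
Class equation: 1 + 2 + 2 + 2 + 1 + 4 + 4 = 16 = |G|. So G has 7 conjugacy classes.

Answer: 7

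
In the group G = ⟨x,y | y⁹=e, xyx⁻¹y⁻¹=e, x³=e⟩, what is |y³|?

Compute successive powers until reaching e:
  (y³)¹ = y³, (y³)² = y⁶, (y³)³ = e.
The smallest positive k with (y³)ᵏ = e is 3.

Answer: 3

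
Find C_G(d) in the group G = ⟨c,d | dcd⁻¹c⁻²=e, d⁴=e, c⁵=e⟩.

⟨d⟩ ⊆ C_G(d) since powers of d commute with d; so |C_G(d)| ≥ |⟨d⟩| = 4.
By orbit–stabilizer, |C_G(d)| = |G| / |conj. class of d| = 20 / 5 = 4.
The 4 elements commuting with d are {e, d, d², d³}.

Answer: {e, d, d², d³}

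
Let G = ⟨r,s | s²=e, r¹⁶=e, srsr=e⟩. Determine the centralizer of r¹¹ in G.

⟨r¹¹⟩ ⊆ C_G(r¹¹) since powers of r¹¹ commute with r¹¹; so |C_G(r¹¹)| ≥ |⟨r¹¹⟩| = 16.
By orbit–stabilizer, |C_G(r¹¹)| = |G| / |conj. class of r¹¹| = 32 / 2 = 16.
The 16 elements commuting with r¹¹ are {e, r, r², r³, r⁴, r⁵, r⁶, r⁷, r⁸, r⁹, r¹⁰, r¹¹, r¹², r¹³, r¹⁴, r¹⁵}.

Answer: {e, r, r², r³, r⁴, r⁵, r⁶, r⁷, r⁸, r⁹, r¹⁰, r¹¹, r¹², r¹³, r¹⁴, r¹⁵}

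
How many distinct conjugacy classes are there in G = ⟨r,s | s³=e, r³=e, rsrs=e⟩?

The conjugacy classes (representative and size) are:
  [e] (size 1), [sr²] (size 4), [s²r] (size 4), [r²s²] (size 3).
Class equation: 1 + 4 + 4 + 3 = 12 = |G|. So G has 4 conjugacy classes.

Answer: 4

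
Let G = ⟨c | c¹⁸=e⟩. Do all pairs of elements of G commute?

G has a single generator, so G is cyclic and hence abelian.

Answer: Yes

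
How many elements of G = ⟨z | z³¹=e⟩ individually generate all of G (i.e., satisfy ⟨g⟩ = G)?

G is cyclic of order 31. An element generates G iff its order is 31, and a cyclic group of order 31 has exactly φ(31) = 30 such elements.

Answer: 30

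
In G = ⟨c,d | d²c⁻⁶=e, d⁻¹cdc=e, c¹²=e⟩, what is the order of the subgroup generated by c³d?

|⟨c³d⟩| equals the order of c³d. Compute successive powers until reaching e:
  (c³d)¹ = c³d, (c³d)² = c⁶, (c³d)³ = c³d⁻¹, (c³d)⁴ = e.
The smallest positive k with (c³d)ᵏ = e is 4, so |⟨c³d⟩| = 4.

Answer: 4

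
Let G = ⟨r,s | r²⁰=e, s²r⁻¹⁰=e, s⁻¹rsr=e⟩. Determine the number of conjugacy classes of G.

The conjugacy classes (representative and size) are:
  [e] (size 1), [r] (size 2), [r²] (size 2), [r³] (size 2), [r⁴] (size 2), [r⁵] (size 2), [r¹⁴] (size 2), [r⁷] (size 2), [r⁸] (size 2), [r¹¹] (size 2), [r¹⁰] (size 1), [r²s⁻¹] (size 10), [r⁹s] (size 10).
Class equation: 1 + 2 + 2 + 2 + 2 + 2 + 2 + 2 + 2 + 2 + 1 + 10 + 10 = 40 = |G|. So G has 13 conjugacy classes.

Answer: 13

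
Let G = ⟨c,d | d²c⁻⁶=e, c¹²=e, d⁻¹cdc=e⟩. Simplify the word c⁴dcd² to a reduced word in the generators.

Multiply left to right, reducing at each step:
  (c⁴) · d = c⁴d
  (c⁴d) · c = c³d
  (c³d) · d² = c³d⁻¹

Answer: c³d⁻¹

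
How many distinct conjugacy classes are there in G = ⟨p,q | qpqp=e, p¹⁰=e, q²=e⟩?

The conjugacy classes (representative and size) are:
  [e] (size 1), [p] (size 2), [p²] (size 2), [p³] (size 2), [p⁴] (size 2), [p⁵] (size 1), [p²q] (size 5), [p³q] (size 5).
Class equation: 1 + 2 + 2 + 2 + 2 + 1 + 5 + 5 = 20 = |G|. So G has 8 conjugacy classes.

Answer: 8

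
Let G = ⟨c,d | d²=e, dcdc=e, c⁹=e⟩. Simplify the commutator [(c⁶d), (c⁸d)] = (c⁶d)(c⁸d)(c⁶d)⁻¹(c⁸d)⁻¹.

[(c⁶d), (c⁸d)] = (c⁶d)·(c⁸d)·(c⁶d)⁻¹·(c⁸d)⁻¹.
  (c⁶d) · (c⁸d) = c⁷
  (c⁷) · (c⁶d) = c⁴d
  (c⁴d) · (c⁸d) = c⁵

Answer: c⁵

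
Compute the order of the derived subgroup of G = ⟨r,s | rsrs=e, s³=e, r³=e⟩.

G' = [G, G] is generated by all commutators. The generator-pair commutators are: [r, s] = rs²r.
The subgroup they normally generate is {e, rs, r²s², rs²r}, of order 4.
Check: |G/G'| = 12/4 = 3 is the order of the abelianisation.

Answer: 4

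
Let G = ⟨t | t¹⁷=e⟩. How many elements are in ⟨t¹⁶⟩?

|⟨t¹⁶⟩| equals the order of t¹⁶. Compute successive powers until reaching e:
  (t¹⁶)¹ = t¹⁶, (t¹⁶)² = t¹⁵, (t¹⁶)³ = t¹⁴, (t¹⁶)⁴ = t¹³, (t¹⁶)⁵ = t¹², (t¹⁶)⁶ = t¹¹, (t¹⁶)⁷ = t¹⁰, (t¹⁶)⁸ = t⁹, (t¹⁶)⁹ = t⁸, (t¹⁶)¹⁰ = t⁷, (t¹⁶)¹¹ = t⁶, (t¹⁶)¹² = t⁵, (t¹⁶)¹³ = t⁴, (t¹⁶)¹⁴ = t³, (t¹⁶)¹⁵ = t², (t¹⁶)¹⁶ = t, (t¹⁶)¹⁷ = e.
The smallest positive k with (t¹⁶)ᵏ = e is 17, so |⟨t¹⁶⟩| = 17.

Answer: 17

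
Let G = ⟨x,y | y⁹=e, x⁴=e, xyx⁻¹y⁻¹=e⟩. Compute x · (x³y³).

Compute x · (x³y³) by multiplying left to right and reducing via the relations at each step:
  x · x³ = e
  e · y³ = y³

Answer: y³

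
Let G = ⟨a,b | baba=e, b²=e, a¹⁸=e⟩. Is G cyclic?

Every cyclic group is abelian. But a·b = ab while b·a = a¹⁷b, so a·b ≠ b·a and G is not abelian. Hence G is not cyclic.

Answer: No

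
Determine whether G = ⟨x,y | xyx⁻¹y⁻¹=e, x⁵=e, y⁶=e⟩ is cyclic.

|G| = 30. The element xy has order 30 (its powers give 30 distinct elements), so ⟨xy⟩ = G and G is cyclic.

Answer: Yes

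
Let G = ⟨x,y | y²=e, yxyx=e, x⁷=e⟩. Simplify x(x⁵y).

Compute x · (x⁵y) by multiplying left to right and reducing via the relations at each step:
  x · x⁵ = x⁶
  (x⁶) · y = x⁶y

Answer: x⁶y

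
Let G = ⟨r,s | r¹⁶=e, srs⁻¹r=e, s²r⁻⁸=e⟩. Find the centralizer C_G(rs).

⟨rs⟩ ⊆ C_G(rs) since powers of rs commute with rs; so |C_G(rs)| ≥ |⟨rs⟩| = 4.
By orbit–stabilizer, |C_G(rs)| = |G| / |conj. class of rs| = 32 / 8 = 4.
The 4 elements commuting with rs are {e, r⁸, rs, rs⁻¹}.

Answer: {e, r⁸, rs, rs⁻¹}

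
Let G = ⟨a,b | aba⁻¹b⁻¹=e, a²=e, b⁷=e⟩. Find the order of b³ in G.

Compute successive powers until reaching e:
  (b³)¹ = b³, (b³)² = b⁶, (b³)³ = b², (b³)⁴ = b⁵, (b³)⁵ = b, (b³)⁶ = b⁴, (b³)⁷ = e.
The smallest positive k with (b³)ᵏ = e is 7.

Answer: 7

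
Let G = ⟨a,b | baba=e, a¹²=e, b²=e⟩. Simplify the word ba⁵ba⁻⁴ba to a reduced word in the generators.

Multiply left to right, reducing at each step:
  b · a⁵ = a⁷b
  (a⁷b) · b = a⁷
  (a⁷) · a⁻⁴ = a³
  (a³) · b = a³b
  (a³b) · a = a²b

Answer: a²b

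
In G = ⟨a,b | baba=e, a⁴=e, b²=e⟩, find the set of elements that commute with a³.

⟨a³⟩ ⊆ C_G(a³) since powers of a³ commute with a³; so |C_G(a³)| ≥ |⟨a³⟩| = 4.
By orbit–stabilizer, |C_G(a³)| = |G| / |conj. class of a³| = 8 / 2 = 4.
The 4 elements commuting with a³ are {e, a, a², a³}.

Answer: {e, a, a², a³}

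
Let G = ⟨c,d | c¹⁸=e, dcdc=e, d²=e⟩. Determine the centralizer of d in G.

⟨d⟩ ⊆ C_G(d) since powers of d commute with d; so |C_G(d)| ≥ |⟨d⟩| = 2.
By orbit–stabilizer, |C_G(d)| = |G| / |conj. class of d| = 36 / 9 = 4.
The 4 elements commuting with d are {e, c⁹, d, c⁹d}.

Answer: {e, c⁹, d, c⁹d}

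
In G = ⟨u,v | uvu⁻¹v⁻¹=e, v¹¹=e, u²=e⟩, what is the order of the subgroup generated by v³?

|⟨v³⟩| equals the order of v³. Compute successive powers until reaching e:
  (v³)¹ = v³, (v³)² = v⁶, (v³)³ = v⁹, (v³)⁴ = v, (v³)⁵ = v⁴, (v³)⁶ = v⁷, (v³)⁷ = v¹⁰, (v³)⁸ = v², (v³)⁹ = v⁵, (v³)¹⁰ = v⁸, (v³)¹¹ = e.
The smallest positive k with (v³)ᵏ = e is 11, so |⟨v³⟩| = 11.

Answer: 11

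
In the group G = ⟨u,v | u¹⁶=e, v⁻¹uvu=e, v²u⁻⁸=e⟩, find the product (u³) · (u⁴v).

Compute (u³) · (u⁴v) by multiplying left to right and reducing via the relations at each step:
  (u³) · u⁴ = u⁷
  (u⁷) · v = u⁷v

Answer: u⁷v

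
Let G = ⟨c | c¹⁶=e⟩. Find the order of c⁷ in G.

Compute successive powers until reaching e:
  (c⁷)¹ = c⁷, (c⁷)² = c¹⁴, (c⁷)³ = c⁵, (c⁷)⁴ = c¹², (c⁷)⁵ = c³, (c⁷)⁶ = c¹⁰, (c⁷)⁷ = c, (c⁷)⁸ = c⁸, (c⁷)⁹ = c¹⁵, (c⁷)¹⁰ = c⁶, (c⁷)¹¹ = c¹³, (c⁷)¹² = c⁴, (c⁷)¹³ = c¹¹, (c⁷)¹⁴ = c², (c⁷)¹⁵ = c⁹, (c⁷)¹⁶ = e.
The smallest positive k with (c⁷)ᵏ = e is 16.

Answer: 16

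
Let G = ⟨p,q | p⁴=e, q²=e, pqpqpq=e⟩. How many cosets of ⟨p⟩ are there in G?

First find ord(p) by computing successive powers:
  p¹ = p, p² = p², p³ = p³, p⁴ = e.
So |⟨p⟩| = ord(p) = 4. With |G| = 24, by Lagrange [G : ⟨p⟩] = 24/4 = 6.

Answer: 6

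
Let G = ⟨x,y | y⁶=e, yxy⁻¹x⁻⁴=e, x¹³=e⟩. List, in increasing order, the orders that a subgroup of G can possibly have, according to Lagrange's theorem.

|G| = 78 = 2 · 3 · 13. By Lagrange's theorem the order of any subgroup divides 78; the divisors of 78 are 1, 2, 3, 6, 13, 26, 39, 78.

Answer: 1, 2, 3, 6, 13, 26, 39, 78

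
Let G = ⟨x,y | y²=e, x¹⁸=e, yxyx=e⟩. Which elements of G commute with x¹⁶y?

⟨x¹⁶y⟩ ⊆ C_G(x¹⁶y) since powers of x¹⁶y commute with x¹⁶y; so |C_G(x¹⁶y)| ≥ |⟨x¹⁶y⟩| = 2.
By orbit–stabilizer, |C_G(x¹⁶y)| = |G| / |conj. class of x¹⁶y| = 36 / 9 = 4.
The 4 elements commuting with x¹⁶y are {e, x⁹, x⁷y, x¹⁶y}.

Answer: {e, x⁹, x⁷y, x¹⁶y}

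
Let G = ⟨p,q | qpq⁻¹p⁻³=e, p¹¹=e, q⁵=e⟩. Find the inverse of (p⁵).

The order of (p⁵) is 11 (smallest k with (p⁵)ᵏ = e), so (p⁵)⁻¹ = (p⁵)¹⁰ = p⁶.
Check: (p⁵) · (p⁶) → (p⁵) · p⁶ = e, giving e as required.

Answer: p⁶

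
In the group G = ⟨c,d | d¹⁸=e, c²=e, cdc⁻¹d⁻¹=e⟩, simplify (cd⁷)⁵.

Compute successive powers of (cd⁷), reducing at each step:
  (cd⁷)²: (cd⁷) · c = d⁷;   (d⁷) · d⁷ = d¹⁴
  (cd⁷)³: (d¹⁴) · c = cd¹⁴;   (cd¹⁴) · d⁷ = cd³
  (cd⁷)⁴: (cd³) · c = d³;   (d³) · d⁷ = d¹⁰
  (cd⁷)⁵: (d¹⁰) · c = cd¹⁰;   (cd¹⁰) · d⁷ = cd¹⁷

Answer: cd¹⁷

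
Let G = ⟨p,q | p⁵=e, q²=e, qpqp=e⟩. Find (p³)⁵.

Compute successive powers of (p³), reducing at each step:
  (p³)²: (p³) · p³ = p
  (p³)³: p · p³ = p⁴
  (p³)⁴: (p⁴) · p³ = p²
  (p³)⁵: (p²) · p³ = e

Answer: e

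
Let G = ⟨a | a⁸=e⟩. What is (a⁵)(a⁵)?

Compute (a⁵) · (a⁵) by multiplying left to right and reducing via the relations at each step:
  (a⁵) · a⁵ = a²

Answer: a²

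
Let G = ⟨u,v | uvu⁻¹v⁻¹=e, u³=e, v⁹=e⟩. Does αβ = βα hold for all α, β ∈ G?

Each pair of generators commutes: u·v = uv = v·u. Since the generators pairwise commute, every element of G commutes with every other, so G is abelian.

Answer: Yes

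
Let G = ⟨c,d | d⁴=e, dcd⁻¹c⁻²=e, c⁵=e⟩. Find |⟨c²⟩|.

|⟨c²⟩| equals the order of c². Compute successive powers until reaching e:
  (c²)¹ = c², (c²)² = c⁴, (c²)³ = c, (c²)⁴ = c³, (c²)⁵ = e.
The smallest positive k with (c²)ᵏ = e is 5, so |⟨c²⟩| = 5.

Answer: 5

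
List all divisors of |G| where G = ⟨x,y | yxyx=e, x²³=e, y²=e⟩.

|G| = 46 = 2 · 23. By Lagrange's theorem the order of any subgroup divides 46; the divisors of 46 are 1, 2, 23, 46.

Answer: 1, 2, 23, 46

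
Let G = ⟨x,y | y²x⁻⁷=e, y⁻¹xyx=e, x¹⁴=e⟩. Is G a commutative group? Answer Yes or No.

x·y = xy but y·x = x⁶y⁻¹, so x·y ≠ y·x and G is not abelian.

Answer: No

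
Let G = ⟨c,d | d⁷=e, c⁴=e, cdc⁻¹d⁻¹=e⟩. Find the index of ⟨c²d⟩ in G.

First find ord(c²d) by computing successive powers:
  (c²d)¹ = c²d, (c²d)² = d², (c²d)³ = c²d³, (c²d)⁴ = d⁴, (c²d)⁵ = c²d⁵, (c²d)⁶ = d⁶, (c²d)⁷ = c², (c²d)⁸ = d, (c²d)⁹ = c²d², (c²d)¹⁰ = d³, (c²d)¹¹ = c²d⁴, (c²d)¹² = d⁵, (c²d)¹³ = c²d⁶, (c²d)¹⁴ = e.
So |⟨c²d⟩| = ord(c²d) = 14. With |G| = 28, by Lagrange [G : ⟨c²d⟩] = 28/14 = 2.

Answer: 2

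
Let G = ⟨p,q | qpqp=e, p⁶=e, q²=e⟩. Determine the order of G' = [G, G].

G' = [G, G] is generated by all commutators. The generator-pair commutators are: [p, q] = p².
The subgroup they normally generate is {e, p², p⁴}, of order 3.
Check: |G/G'| = 12/3 = 4 is the order of the abelianisation.

Answer: 3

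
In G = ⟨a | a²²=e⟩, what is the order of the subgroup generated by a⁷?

|⟨a⁷⟩| equals the order of a⁷. Compute successive powers until reaching e:
  (a⁷)¹ = a⁷, (a⁷)² = a¹⁴, (a⁷)³ = a²¹, (a⁷)⁴ = a⁶, (a⁷)⁵ = a¹³, (a⁷)⁶ = a²⁰, (a⁷)⁷ = a⁵, (a⁷)⁸ = a¹², (a⁷)⁹ = a¹⁹, (a⁷)¹⁰ = a⁴, (a⁷)¹¹ = a¹¹, (a⁷)¹² = a¹⁸, (a⁷)¹³ = a³, (a⁷)¹⁴ = a¹⁰, (a⁷)¹⁵ = a¹⁷, (a⁷)¹⁶ = a², (a⁷)¹⁷ = a⁹, (a⁷)¹⁸ = a¹⁶, (a⁷)¹⁹ = a, (a⁷)²⁰ = a⁸, (a⁷)²¹ = a¹⁵, (a⁷)²² = e.
The smallest positive k with (a⁷)ᵏ = e is 22, so |⟨a⁷⟩| = 22.

Answer: 22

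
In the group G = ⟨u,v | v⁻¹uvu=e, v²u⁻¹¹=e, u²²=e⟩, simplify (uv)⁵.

Compute successive powers of (uv), reducing at each step:
  (uv)²: (uv) · u = v;   v · v = u¹¹
  (uv)³: (u¹¹) · u = u¹²;   (u¹²) · v = uv⁻¹
  (uv)⁴: (uv⁻¹) · u = v⁻¹;   (v⁻¹) · v = e
  (uv)⁵: e · u = u;   u · v = uv

Answer: uv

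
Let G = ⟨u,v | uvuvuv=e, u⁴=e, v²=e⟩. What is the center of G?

An element z ∈ Z(G) iff z commutes with every generator.
For example e is central: e·u = u = u·e; e·v = v = v·e.
Whereas u ∉ Z(G) since u·v = uv ≠ vu = v·u.
Checking each of the 24 elements this way gives Z(G) = {e}, of order 1.

Answer: {e}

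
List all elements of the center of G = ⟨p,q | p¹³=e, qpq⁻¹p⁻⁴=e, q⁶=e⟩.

An element z ∈ Z(G) iff z commutes with every generator.
For example e is central: e·p = p = p·e; e·q = q = q·e.
Whereas p ∉ Z(G) since p·q = pq ≠ p⁴q = q·p.
Checking each of the 78 elements this way gives Z(G) = {e}, of order 1.

Answer: {e}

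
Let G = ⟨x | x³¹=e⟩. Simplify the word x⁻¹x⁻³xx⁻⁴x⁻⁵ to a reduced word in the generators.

Multiply left to right, reducing at each step:
  (x³⁰) · x⁻³ = x²⁷
  (x²⁷) · x = x²⁸
  (x²⁸) · x⁻⁴ = x²⁴
  (x²⁴) · x⁻⁵ = x¹⁹

Answer: x¹⁹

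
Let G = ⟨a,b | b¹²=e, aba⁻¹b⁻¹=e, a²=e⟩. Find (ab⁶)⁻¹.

The order of (ab⁶) is 2 (smallest k with (ab⁶)ᵏ = e), so (ab⁶)⁻¹ = (ab⁶)¹ = ab⁶.
Check: (ab⁶) · (ab⁶) → (ab⁶) · a = b⁶;   (b⁶) · b⁶ = e, giving e as required.

Answer: ab⁶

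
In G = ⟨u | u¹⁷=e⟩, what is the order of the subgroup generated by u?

|⟨u⟩| equals the order of u. Compute successive powers until reaching e:
  u¹ = u, u² = u², u³ = u³, u⁴ = u⁴, u⁵ = u⁵, u⁶ = u⁶, u⁷ = u⁷, u⁸ = u⁸, u⁹ = u⁹, u¹⁰ = u¹⁰, u¹¹ = u¹¹, u¹² = u¹², u¹³ = u¹³, u¹⁴ = u¹⁴, u¹⁵ = u¹⁵, u¹⁶ = u¹⁶, u¹⁷ = e.
The smallest positive k with uᵏ = e is 17, so |⟨u⟩| = 17.

Answer: 17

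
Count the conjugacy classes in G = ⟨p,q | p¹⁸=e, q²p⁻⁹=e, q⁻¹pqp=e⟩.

The conjugacy classes (representative and size) are:
  [e] (size 1), [p¹⁷] (size 2), [p¹⁶] (size 2), [p³] (size 2), [p¹⁴] (size 2), [p¹³] (size 2), [p¹²] (size 2), [p¹¹] (size 2), [p¹⁰] (size 2), [p⁹] (size 1), [p⁸q] (size 9), [pq] (size 9).
Class equation: 1 + 2 + 2 + 2 + 2 + 2 + 2 + 2 + 2 + 1 + 9 + 9 = 36 = |G|. So G has 12 conjugacy classes.

Answer: 12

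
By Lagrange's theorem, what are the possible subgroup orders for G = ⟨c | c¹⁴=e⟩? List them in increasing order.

|G| = 14 = 2 · 7. By Lagrange's theorem the order of any subgroup divides 14; the divisors of 14 are 1, 2, 7, 14.

Answer: 1, 2, 7, 14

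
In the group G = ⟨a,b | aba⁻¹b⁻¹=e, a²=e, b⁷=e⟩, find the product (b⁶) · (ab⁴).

Compute (b⁶) · (ab⁴) by multiplying left to right and reducing via the relations at each step:
  (b⁶) · a = ab⁶
  (ab⁶) · b⁴ = ab³

Answer: ab³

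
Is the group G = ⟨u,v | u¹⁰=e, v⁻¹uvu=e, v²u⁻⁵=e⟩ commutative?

u·v = uv but v·u = u⁴v⁻¹, so u·v ≠ v·u and G is not abelian.

Answer: No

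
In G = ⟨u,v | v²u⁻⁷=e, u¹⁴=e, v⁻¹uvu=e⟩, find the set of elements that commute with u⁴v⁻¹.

⟨u⁴v⁻¹⟩ ⊆ C_G(u⁴v⁻¹) since powers of u⁴v⁻¹ commute with u⁴v⁻¹; so |C_G(u⁴v⁻¹)| ≥ |⟨u⁴v⁻¹⟩| = 4.
By orbit–stabilizer, |C_G(u⁴v⁻¹)| = |G| / |conj. class of u⁴v⁻¹| = 28 / 7 = 4.
The 4 elements commuting with u⁴v⁻¹ are {e, u⁷, u⁴v, u⁴v⁻¹}.

Answer: {e, u⁷, u⁴v, u⁴v⁻¹}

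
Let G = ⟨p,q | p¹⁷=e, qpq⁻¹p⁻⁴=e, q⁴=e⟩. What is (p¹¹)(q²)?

Compute (p¹¹) · (q²) by multiplying left to right and reducing via the relations at each step:
  (p¹¹) · q² = p¹¹q²

Answer: p¹¹q²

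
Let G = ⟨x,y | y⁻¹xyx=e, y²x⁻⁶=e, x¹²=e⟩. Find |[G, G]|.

G' = [G, G] is generated by all commutators. The generator-pair commutators are: [x, y] = x².
The subgroup they normally generate is {e, x², x⁴, x⁶, x⁸, x¹⁰}, of order 6.
Check: |G/G'| = 24/6 = 4 is the order of the abelianisation.

Answer: 6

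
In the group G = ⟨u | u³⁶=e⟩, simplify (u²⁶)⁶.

Compute successive powers of (u²⁶), reducing at each step:
  (u²⁶)²: (u²⁶) · u²⁶ = u¹⁶
  (u²⁶)³: (u¹⁶) · u²⁶ = u⁶
  (u²⁶)⁴: (u⁶) · u²⁶ = u³²
  (u²⁶)⁵: (u³²) · u²⁶ = u²²
  (u²⁶)⁶: (u²²) · u²⁶ = u¹²

Answer: u¹²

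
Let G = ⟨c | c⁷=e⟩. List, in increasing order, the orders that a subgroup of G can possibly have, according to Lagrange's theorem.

|G| = 7 = 7. By Lagrange's theorem the order of any subgroup divides 7; the divisors of 7 are 1, 7.

Answer: 1, 7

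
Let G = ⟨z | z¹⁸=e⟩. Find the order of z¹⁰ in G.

Compute successive powers until reaching e:
  (z¹⁰)¹ = z¹⁰, (z¹⁰)² = z², (z¹⁰)³ = z¹², (z¹⁰)⁴ = z⁴, (z¹⁰)⁵ = z¹⁴, (z¹⁰)⁶ = z⁶, (z¹⁰)⁷ = z¹⁶, (z¹⁰)⁸ = z⁸, (z¹⁰)⁹ = e.
The smallest positive k with (z¹⁰)ᵏ = e is 9.

Answer: 9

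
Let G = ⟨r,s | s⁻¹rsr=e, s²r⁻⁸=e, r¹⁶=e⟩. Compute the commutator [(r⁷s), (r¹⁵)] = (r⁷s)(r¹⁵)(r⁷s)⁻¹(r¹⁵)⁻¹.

[(r⁷s), (r¹⁵)] = (r⁷s)·(r¹⁵)·(r⁷s)⁻¹·(r¹⁵)⁻¹.
  (r⁷s) · (r¹⁵) = s⁻¹
  (s⁻¹) · (r⁷s⁻¹) = r
  r · r = r²

Answer: r²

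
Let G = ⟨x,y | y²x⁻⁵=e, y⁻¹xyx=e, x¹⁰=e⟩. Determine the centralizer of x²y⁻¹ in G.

⟨x²y⁻¹⟩ ⊆ C_G(x²y⁻¹) since powers of x²y⁻¹ commute with x²y⁻¹; so |C_G(x²y⁻¹)| ≥ |⟨x²y⁻¹⟩| = 4.
By orbit–stabilizer, |C_G(x²y⁻¹)| = |G| / |conj. class of x²y⁻¹| = 20 / 5 = 4.
The 4 elements commuting with x²y⁻¹ are {e, x⁵, x²y, x²y⁻¹}.

Answer: {e, x⁵, x²y, x²y⁻¹}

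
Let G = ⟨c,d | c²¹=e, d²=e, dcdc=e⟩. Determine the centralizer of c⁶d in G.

⟨c⁶d⟩ ⊆ C_G(c⁶d) since powers of c⁶d commute with c⁶d; so |C_G(c⁶d)| ≥ |⟨c⁶d⟩| = 2.
By orbit–stabilizer, |C_G(c⁶d)| = |G| / |conj. class of c⁶d| = 42 / 21 = 2.
The 2 elements commuting with c⁶d are {e, c⁶d}.

Answer: {e, c⁶d}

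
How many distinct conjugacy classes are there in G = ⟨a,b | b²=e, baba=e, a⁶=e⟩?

The conjugacy classes (representative and size) are:
  [e] (size 1), [a⁵] (size 2), [a⁴] (size 2), [a³] (size 1), [b] (size 3), [a³b] (size 3).
Class equation: 1 + 2 + 2 + 1 + 3 + 3 = 12 = |G|. So G has 6 conjugacy classes.

Answer: 6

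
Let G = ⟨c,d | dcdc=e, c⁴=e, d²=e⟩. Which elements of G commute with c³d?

⟨c³d⟩ ⊆ C_G(c³d) since powers of c³d commute with c³d; so |C_G(c³d)| ≥ |⟨c³d⟩| = 2.
By orbit–stabilizer, |C_G(c³d)| = |G| / |conj. class of c³d| = 8 / 2 = 4.
The 4 elements commuting with c³d are {e, c², c³d, cd}.

Answer: {e, c², c³d, cd}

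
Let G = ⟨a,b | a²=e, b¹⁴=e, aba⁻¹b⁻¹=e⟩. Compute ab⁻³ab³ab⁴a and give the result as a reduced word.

Multiply left to right, reducing at each step:
  a · b⁻³ = ab¹¹
  (ab¹¹) · a = b¹¹
  (b¹¹) · b³ = e
  e · a = a
  a · b⁴ = ab⁴
  (ab⁴) · a = b⁴

Answer: b⁴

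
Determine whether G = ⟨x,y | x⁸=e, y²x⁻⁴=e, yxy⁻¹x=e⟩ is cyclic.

Every cyclic group is abelian. But x·y = xy while y·x = x³y⁻¹, so x·y ≠ y·x and G is not abelian. Hence G is not cyclic.

Answer: No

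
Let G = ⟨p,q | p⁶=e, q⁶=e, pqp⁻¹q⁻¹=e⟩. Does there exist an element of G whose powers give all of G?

|G| = 36, but the maximum element order in G is 6 < 36. No single element generates all of G, so G is not cyclic.

Answer: No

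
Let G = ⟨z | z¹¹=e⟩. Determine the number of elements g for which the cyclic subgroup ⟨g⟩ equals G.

G is cyclic of order 11. An element generates G iff its order is 11, and a cyclic group of order 11 has exactly φ(11) = 10 such elements.

Answer: 10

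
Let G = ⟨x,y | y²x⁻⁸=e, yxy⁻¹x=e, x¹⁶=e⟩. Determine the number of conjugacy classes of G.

The conjugacy classes (representative and size) are:
  [e] (size 1), [x] (size 2), [x¹⁴] (size 2), [x¹³] (size 2), [x¹²] (size 2), [x⁵] (size 2), [x¹⁰] (size 2), [x⁷] (size 2), [x⁸] (size 1), [y⁻¹] (size 8), [x⁷y⁻¹] (size 8).
Class equation: 1 + 2 + 2 + 2 + 2 + 2 + 2 + 2 + 1 + 8 + 8 = 32 = |G|. So G has 11 conjugacy classes.

Answer: 11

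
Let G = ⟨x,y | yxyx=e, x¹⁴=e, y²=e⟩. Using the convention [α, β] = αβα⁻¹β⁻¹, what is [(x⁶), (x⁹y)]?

[(x⁶), (x⁹y)] = (x⁶)·(x⁹y)·(x⁶)⁻¹·(x⁹y)⁻¹.
  (x⁶) · (x⁹y) = xy
  (xy) · (x⁸) = x⁷y
  (x⁷y) · (x⁹y) = x¹²

Answer: x¹²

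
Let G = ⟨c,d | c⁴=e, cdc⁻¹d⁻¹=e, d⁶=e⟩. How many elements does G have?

Enumerate words in the generators, reducing via the relations: the distinct elements are
  {c, d, e, cd, c², c³, d², d³, d⁴, d⁵, cd², cd³, cd⁴, cd⁵, c²d, c³d, c²d², c²d³, c²d⁴, c²d⁵, c³d², c³d³, c³d⁴, c³d⁵}.
No further products give new elements, so |G| = 24.

Answer: 24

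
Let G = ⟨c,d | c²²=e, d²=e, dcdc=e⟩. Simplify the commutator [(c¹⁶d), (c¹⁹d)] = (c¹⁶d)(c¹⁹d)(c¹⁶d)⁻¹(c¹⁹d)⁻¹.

[(c¹⁶d), (c¹⁹d)] = (c¹⁶d)·(c¹⁹d)·(c¹⁶d)⁻¹·(c¹⁹d)⁻¹.
  (c¹⁶d) · (c¹⁹d) = c¹⁹
  (c¹⁹) · (c¹⁶d) = c¹³d
  (c¹³d) · (c¹⁹d) = c¹⁶

Answer: c¹⁶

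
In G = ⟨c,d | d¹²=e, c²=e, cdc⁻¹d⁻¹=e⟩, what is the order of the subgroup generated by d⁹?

|⟨d⁹⟩| equals the order of d⁹. Compute successive powers until reaching e:
  (d⁹)¹ = d⁹, (d⁹)² = d⁶, (d⁹)³ = d³, (d⁹)⁴ = e.
The smallest positive k with (d⁹)ᵏ = e is 4, so |⟨d⁹⟩| = 4.

Answer: 4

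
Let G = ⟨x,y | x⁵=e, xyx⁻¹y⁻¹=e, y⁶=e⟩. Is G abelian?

Each pair of generators commutes: x·y = xy = y·x. Since the generators pairwise commute, every element of G commutes with every other, so G is abelian.

Answer: Yes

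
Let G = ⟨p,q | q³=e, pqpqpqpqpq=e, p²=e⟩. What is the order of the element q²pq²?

Compute successive powers until reaching e:
  (q²pq²)¹ = q²pq², (q²pq²)² = q²pqpq², (q²pq²)³ = qpq²pq, (q²pq²)⁴ = qpq, (q²pq²)⁵ = e.
The smallest positive k with (q²pq²)ᵏ = e is 5.

Answer: 5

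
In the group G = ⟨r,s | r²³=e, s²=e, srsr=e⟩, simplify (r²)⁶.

Compute successive powers of (r²), reducing at each step:
  (r²)²: (r²) · r² = r⁴
  (r²)³: (r⁴) · r² = r⁶
  (r²)⁴: (r⁶) · r² = r⁸
  (r²)⁵: (r⁸) · r² = r¹⁰
  (r²)⁶: (r¹⁰) · r² = r¹²

Answer: r¹²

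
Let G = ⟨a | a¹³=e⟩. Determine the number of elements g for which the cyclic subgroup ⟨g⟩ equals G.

G is cyclic of order 13. An element generates G iff its order is 13, and a cyclic group of order 13 has exactly φ(13) = 12 such elements.

Answer: 12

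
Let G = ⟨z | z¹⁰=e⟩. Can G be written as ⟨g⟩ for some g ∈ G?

|G| = 10. The element z has order 10 (its powers give 10 distinct elements), so ⟨z⟩ = G and G is cyclic.

Answer: Yes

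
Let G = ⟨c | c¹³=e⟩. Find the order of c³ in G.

Compute successive powers until reaching e:
  (c³)¹ = c³, (c³)² = c⁶, (c³)³ = c⁹, (c³)⁴ = c¹², (c³)⁵ = c², (c³)⁶ = c⁵, (c³)⁷ = c⁸, (c³)⁸ = c¹¹, (c³)⁹ = c, (c³)¹⁰ = c⁴, (c³)¹¹ = c⁷, (c³)¹² = c¹⁰, (c³)¹³ = e.
The smallest positive k with (c³)ᵏ = e is 13.

Answer: 13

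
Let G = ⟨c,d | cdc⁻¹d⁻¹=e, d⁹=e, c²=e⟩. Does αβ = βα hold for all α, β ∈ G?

Each pair of generators commutes: c·d = cd = d·c. Since the generators pairwise commute, every element of G commutes with every other, so G is abelian.

Answer: Yes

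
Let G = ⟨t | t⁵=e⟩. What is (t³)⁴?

Compute successive powers of (t³), reducing at each step:
  (t³)²: (t³) · t³ = t
  (t³)³: t · t³ = t⁴
  (t³)⁴: (t⁴) · t³ = t²

Answer: t²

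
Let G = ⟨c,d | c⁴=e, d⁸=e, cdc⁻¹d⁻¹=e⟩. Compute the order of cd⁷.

Compute successive powers until reaching e:
  (cd⁷)¹ = cd⁷, (cd⁷)² = c²d⁶, (cd⁷)³ = c³d⁵, (cd⁷)⁴ = d⁴, (cd⁷)⁵ = cd³, (cd⁷)⁶ = c²d², (cd⁷)⁷ = c³d, (cd⁷)⁸ = e.
The smallest positive k with (cd⁷)ᵏ = e is 8.

Answer: 8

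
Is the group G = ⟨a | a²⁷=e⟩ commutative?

G has a single generator, so G is cyclic and hence abelian.

Answer: Yes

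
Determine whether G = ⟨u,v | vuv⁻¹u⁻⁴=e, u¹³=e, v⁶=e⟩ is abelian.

u·v = uv but v·u = u⁴v, so u·v ≠ v·u and G is not abelian.

Answer: No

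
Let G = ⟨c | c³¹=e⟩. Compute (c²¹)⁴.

Compute successive powers of (c²¹), reducing at each step:
  (c²¹)²: (c²¹) · c²¹ = c¹¹
  (c²¹)³: (c¹¹) · c²¹ = c
  (c²¹)⁴: c · c²¹ = c²²

Answer: c²²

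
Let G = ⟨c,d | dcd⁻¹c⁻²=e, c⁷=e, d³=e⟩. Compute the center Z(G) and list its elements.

An element z ∈ Z(G) iff z commutes with every generator.
For example e is central: e·c = c = c·e; e·d = d = d·e.
Whereas c ∉ Z(G) since c·d = cd ≠ c²d = d·c.
Checking each of the 21 elements this way gives Z(G) = {e}, of order 1.

Answer: {e}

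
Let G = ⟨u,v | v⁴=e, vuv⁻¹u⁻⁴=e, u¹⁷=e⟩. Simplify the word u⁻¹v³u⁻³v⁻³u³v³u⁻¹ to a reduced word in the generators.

Multiply left to right, reducing at each step:
  (u¹⁶) · v³ = u¹⁶v³
  (u¹⁶v³) · u⁻³ = u¹¹v³
  (u¹¹v³) · v⁻³ = u¹¹
  (u¹¹) · u³ = u¹⁴
  (u¹⁴) · v³ = u¹⁴v³
  (u¹⁴v³) · u⁻¹ = uv³

Answer: uv³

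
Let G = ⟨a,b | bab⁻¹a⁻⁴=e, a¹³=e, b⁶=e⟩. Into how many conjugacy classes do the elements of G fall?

The conjugacy classes (representative and size) are:
  [e] (size 1), [a⁴] (size 6), [a¹¹] (size 6), [a⁷b] (size 13), [a⁸b²] (size 13), [a¹²b³] (size 13), [a⁵b⁴] (size 13), [a¹¹b⁵] (size 13).
Class equation: 1 + 6 + 6 + 13 + 13 + 13 + 13 + 13 = 78 = |G|. So G has 8 conjugacy classes.

Answer: 8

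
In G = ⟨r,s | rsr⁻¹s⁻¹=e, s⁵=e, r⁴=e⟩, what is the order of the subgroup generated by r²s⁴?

|⟨r²s⁴⟩| equals the order of r²s⁴. Compute successive powers until reaching e:
  (r²s⁴)¹ = r²s⁴, (r²s⁴)² = s³, (r²s⁴)³ = r²s², (r²s⁴)⁴ = s, (r²s⁴)⁵ = r², (r²s⁴)⁶ = s⁴, (r²s⁴)⁷ = r²s³, (r²s⁴)⁸ = s², (r²s⁴)⁹ = r²s, (r²s⁴)¹⁰ = e.
The smallest positive k with (r²s⁴)ᵏ = e is 10, so |⟨r²s⁴⟩| = 10.

Answer: 10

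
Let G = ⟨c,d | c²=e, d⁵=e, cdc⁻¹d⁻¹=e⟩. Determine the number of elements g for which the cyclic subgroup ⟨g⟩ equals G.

G is cyclic of order 10. An element generates G iff its order is 10, and a cyclic group of order 10 has exactly φ(10) = 4 such elements.

Answer: 4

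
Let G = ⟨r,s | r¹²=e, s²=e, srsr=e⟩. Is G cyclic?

Every cyclic group is abelian. But r·s = rs while s·r = r¹¹s, so r·s ≠ s·r and G is not abelian. Hence G is not cyclic.

Answer: No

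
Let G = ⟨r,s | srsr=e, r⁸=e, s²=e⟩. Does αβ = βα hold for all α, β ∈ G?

r·s = rs but s·r = r⁷s, so r·s ≠ s·r and G is not abelian.

Answer: No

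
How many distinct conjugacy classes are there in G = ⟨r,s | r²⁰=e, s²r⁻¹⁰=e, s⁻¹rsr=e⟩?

The conjugacy classes (representative and size) are:
  [e] (size 1), [r] (size 2), [r²] (size 2), [r³] (size 2), [r⁴] (size 2), [r⁵] (size 2), [r¹⁴] (size 2), [r⁷] (size 2), [r⁸] (size 2), [r¹¹] (size 2), [r¹⁰] (size 1), [r²s⁻¹] (size 10), [r⁹s] (size 10).
Class equation: 1 + 2 + 2 + 2 + 2 + 2 + 2 + 2 + 2 + 2 + 1 + 10 + 10 = 40 = |G|. So G has 13 conjugacy classes.

Answer: 13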